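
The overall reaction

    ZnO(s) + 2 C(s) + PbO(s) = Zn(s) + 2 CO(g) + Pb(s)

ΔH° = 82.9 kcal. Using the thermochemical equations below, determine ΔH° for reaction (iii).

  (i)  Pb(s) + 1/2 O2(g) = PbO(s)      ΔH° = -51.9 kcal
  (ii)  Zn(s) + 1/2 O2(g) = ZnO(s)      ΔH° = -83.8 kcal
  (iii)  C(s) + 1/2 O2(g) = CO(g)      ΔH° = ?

(i) reversed: +51.9 kcal
(ii) reversed: +83.8 kcal
(iii) × 2: contributes 2·x
+82.9 = (+51.9) + (+83.8) + 2·x
x = (+82.9 − (+135.7)) / (2) = -26.4 kcal

ΔH° = -26.4 kcal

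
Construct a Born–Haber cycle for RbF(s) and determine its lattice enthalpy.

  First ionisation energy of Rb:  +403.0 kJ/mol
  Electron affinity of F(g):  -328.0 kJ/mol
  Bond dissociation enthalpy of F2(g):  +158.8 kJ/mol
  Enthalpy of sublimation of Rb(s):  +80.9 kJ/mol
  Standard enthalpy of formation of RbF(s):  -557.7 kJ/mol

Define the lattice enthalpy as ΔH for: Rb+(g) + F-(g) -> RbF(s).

U = -793.0 kJ/mol

ΔHf° = 1·ΔHsub + 1·(ΣIE) + 1/2·D(F2) + 1·EA + U
-557.7 = 1·(+80.9) + 1·(+403.0) + 1/2·(+158.8) + 1·(-328.0) + U
U = -557.7 − (+235.3) = -793.0 kJ/mol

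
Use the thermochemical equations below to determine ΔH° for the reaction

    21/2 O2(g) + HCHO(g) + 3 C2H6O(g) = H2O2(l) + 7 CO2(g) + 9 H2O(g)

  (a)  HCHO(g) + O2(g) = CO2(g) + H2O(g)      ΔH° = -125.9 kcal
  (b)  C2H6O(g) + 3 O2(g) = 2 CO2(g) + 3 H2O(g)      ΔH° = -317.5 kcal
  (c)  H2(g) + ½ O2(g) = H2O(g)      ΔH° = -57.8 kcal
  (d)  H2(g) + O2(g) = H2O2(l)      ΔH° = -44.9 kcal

(a) as written: -125.9 kcal
(b) × 3: (3)·(-317.5) = -952.5 kcal
(c) reversed: +57.8 kcal
(d) as written: -44.9 kcal
ΔH° = (-125.9) + (-952.5) + (+57.8) + (-44.9) = -1065.5 kcal

ΔH° = -1065.5 kcal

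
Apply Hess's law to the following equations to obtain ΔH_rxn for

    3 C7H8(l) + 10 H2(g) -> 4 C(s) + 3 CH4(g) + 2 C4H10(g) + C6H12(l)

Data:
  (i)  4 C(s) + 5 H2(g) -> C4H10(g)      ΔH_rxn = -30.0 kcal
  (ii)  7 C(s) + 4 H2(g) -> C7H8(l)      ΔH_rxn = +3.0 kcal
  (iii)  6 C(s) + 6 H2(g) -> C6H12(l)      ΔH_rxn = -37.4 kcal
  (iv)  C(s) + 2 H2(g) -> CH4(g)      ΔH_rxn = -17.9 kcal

ΔH_rxn = -160.1 kcal

(i) × 2 (×2 to match 2 C4H10(g) in the target): (2)·(-30.0) = -60.0 kcal
(ii) reversed and × 3 (C7H8(l) must end up as a reactant; scale by 3 for the 3 C7H8(l)): (-3)·(+3.0) = -9.0 kcal
(iii) as written (C6H12(l) already on the product side): -37.4 kcal
(iv) × 3 (scale by 3 for the 3 CH4(g)): (3)·(-17.9) = -53.7 kcal
By Hess's law, ΔH_rxn = (-60.0) + (-9.0) + (-37.4) + (-53.7) = -160.1 kcal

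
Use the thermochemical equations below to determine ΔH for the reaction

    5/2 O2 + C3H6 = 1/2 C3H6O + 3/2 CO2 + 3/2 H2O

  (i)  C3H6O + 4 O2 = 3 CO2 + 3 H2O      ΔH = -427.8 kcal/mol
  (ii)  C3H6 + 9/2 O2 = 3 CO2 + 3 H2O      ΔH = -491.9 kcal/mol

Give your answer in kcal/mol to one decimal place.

(i) reversed and × 1/2: (-1/2)·(-427.8) = +213.9 kcal/mol
(ii) as written: -491.9 kcal/mol
Combining the equations, ΔH = (+213.9) + (-491.9) = -278.0 kcal/mol

ΔH = -278.0 kcal/mol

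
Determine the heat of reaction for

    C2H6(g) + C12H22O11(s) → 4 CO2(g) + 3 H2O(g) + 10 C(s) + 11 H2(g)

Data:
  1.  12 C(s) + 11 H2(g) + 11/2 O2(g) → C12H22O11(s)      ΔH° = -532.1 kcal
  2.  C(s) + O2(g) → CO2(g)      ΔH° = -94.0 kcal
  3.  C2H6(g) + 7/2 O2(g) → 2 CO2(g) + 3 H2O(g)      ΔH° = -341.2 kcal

eq. 1 reversed: +532.1 kcal
eq. 2 × 2: (2)·(-94.0) = -188.0 kcal
eq. 3 as written: -341.2 kcal
ΔH° = (+532.1) + (-188.0) + (-341.2) = 2.9 kcal

ΔH° = 2.9 kcal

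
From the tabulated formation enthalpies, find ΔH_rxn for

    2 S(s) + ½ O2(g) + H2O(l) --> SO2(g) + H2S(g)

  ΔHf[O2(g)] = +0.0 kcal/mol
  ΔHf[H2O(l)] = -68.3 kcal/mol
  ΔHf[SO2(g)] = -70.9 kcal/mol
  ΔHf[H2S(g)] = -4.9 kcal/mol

Products: 1·(-70.9) + 1·(-4.9) = -75.8
Reactants: 2·(+0.0) + 1/2·(+0.0) + 1·(-68.3) = -68.3
ΔH_rxn = (-75.8) − (-68.3) = -7.5 kcal/mol

ΔH_rxn = -7.5 kcal/mol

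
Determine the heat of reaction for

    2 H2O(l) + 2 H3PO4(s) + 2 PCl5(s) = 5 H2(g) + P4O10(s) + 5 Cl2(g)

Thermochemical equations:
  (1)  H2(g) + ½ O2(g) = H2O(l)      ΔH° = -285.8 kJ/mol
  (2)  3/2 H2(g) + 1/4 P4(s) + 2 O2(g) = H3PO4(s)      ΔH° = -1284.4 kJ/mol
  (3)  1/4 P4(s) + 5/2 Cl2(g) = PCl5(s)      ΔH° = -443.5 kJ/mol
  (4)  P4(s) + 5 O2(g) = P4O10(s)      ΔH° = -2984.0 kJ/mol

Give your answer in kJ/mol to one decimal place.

(1) reversed and × 2 (H2O(l) must end up as a reactant; ×2 to match 2 H2O(l) in the target): (-2)·(-285.8) = +571.6 kJ/mol
(2) reversed and × 2 (reverse to put H3PO4(s) on the reactant side; scale by 2 for the 2 H3PO4(s)): (-2)·(-1284.4) = +2568.8 kJ/mol
(3) reversed and × 2 (PCl5(s) must end up as a reactant; ×2 to match 2 PCl5(s) in the target): (-2)·(-443.5) = +887.0 kJ/mol
(4) as written (P4O10(s) already on the product side): -2984.0 kJ/mol
Combining the equations, ΔH° = (-2)·(-285.8) + (-2)·(-1284.4) + (-2)·(-443.5) + (1)·(-2984.0) = 1043.4 kJ/mol

ΔH° = 1043.4 kJ/mol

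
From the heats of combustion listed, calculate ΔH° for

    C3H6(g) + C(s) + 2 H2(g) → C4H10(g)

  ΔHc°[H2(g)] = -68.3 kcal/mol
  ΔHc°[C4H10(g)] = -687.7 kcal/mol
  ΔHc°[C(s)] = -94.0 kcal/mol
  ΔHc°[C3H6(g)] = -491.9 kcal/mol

ΔH° = -34.8 kcal/mol

With combustion enthalpies, reactants minus products:
= [1·(-491.9) + 1·(-94.0) + 2·(-68.3)] − [1·(-687.7)]
= -34.8 kcal/mol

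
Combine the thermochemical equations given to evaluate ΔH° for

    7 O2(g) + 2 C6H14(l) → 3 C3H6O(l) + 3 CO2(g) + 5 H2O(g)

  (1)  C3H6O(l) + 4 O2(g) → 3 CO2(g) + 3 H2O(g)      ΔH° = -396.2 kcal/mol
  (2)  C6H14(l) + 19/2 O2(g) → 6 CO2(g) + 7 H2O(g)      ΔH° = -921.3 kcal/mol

ΔH° = -654.0 kcal/mol

(1) reversed and × 3 (reverse to put C3H6O(l) on the product side; scale by 3 for the 3 C3H6O(l)): (-3)·(-396.2) = +1188.6 kcal/mol
(2) × 2 (scale by 2 for the 2 C6H14(l)): (2)·(-921.3) = -1842.6 kcal/mol
ΔH° = (+1188.6) + (-1842.6) = -654.0 kcal/mol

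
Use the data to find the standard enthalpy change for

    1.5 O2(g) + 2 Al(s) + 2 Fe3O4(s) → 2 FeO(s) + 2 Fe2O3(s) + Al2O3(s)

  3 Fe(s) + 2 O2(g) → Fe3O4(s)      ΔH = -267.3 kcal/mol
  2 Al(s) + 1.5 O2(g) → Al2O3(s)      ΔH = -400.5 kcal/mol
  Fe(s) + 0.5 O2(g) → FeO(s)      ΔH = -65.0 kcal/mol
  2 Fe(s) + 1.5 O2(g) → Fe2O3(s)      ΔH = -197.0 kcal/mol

ΔH = -389.9 kcal/mol

equation 1 reversed and × 2: (-2)·(-267.3) = +534.6 kcal/mol
equation 2 as written: -400.5 kcal/mol
equation 3 × 2: (2)·(-65.0) = -130.0 kcal/mol
equation 4 × 2: (2)·(-197.0) = -394.0 kcal/mol
ΔH = (+534.6) + (-400.5) + (-130.0) + (-394.0) = -389.9 kcal/mol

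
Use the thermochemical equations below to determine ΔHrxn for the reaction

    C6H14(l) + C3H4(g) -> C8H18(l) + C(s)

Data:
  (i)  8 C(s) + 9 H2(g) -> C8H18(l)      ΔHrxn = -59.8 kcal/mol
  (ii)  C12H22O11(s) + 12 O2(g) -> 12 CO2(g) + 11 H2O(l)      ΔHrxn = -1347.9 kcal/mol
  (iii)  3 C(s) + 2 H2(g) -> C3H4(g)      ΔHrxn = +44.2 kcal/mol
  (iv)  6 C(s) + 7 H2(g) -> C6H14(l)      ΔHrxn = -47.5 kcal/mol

(i) as written (C8H18(l) already on the product side): -59.8 kcal/mol
(ii): not needed (O2(g) appears nowhere else).
(iii) reversed (reverse to put C3H4(g) on the reactant side): -44.2 kcal/mol
(iv) reversed (C6H14(l) must end up as a reactant): +47.5 kcal/mol
ΔHrxn = (1)·(-59.8) + (-1)·(+44.2) + (-1)·(-47.5) = -56.5 kcal/mol

ΔHrxn = -56.5 kcal/mol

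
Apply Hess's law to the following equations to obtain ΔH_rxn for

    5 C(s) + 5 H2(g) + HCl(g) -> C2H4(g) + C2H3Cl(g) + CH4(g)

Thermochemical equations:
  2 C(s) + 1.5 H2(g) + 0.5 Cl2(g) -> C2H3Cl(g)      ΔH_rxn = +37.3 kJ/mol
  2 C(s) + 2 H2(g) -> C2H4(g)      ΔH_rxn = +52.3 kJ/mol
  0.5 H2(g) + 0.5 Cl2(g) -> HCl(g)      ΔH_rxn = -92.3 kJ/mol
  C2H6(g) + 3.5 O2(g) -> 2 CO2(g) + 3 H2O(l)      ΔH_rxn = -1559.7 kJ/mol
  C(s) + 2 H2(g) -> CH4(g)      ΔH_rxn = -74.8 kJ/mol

equation 1 as written (C2H3Cl(g) already on the product side): +37.3 kJ/mol
equation 2 as written (C2H4(g) already on the product side): +52.3 kJ/mol
equation 3 reversed (HCl(g) must end up as a reactant): +92.3 kJ/mol
equation 4: not needed (H2O(l) appears nowhere else).
equation 5 as written (CH4(g) already on the product side): -74.8 kJ/mol
Combining the equations, ΔH_rxn = (+37.3) + (+52.3) + (+92.3) + (-74.8) = 107.1 kJ/mol

ΔH_rxn = 107.1 kJ/mol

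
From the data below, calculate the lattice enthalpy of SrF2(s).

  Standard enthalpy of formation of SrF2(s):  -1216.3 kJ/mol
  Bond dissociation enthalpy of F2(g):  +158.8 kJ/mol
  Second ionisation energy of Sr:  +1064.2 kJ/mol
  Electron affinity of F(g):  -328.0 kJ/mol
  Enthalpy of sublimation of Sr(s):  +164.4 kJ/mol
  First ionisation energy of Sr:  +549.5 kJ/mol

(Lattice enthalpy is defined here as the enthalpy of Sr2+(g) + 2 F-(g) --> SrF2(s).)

ΔHf° = 1·ΔHsub + 1·(ΣIE) + 1·D(F2) + 2·EA + U
-1216.3 = 1·(+164.4) + 1·(+1613.7) + 1·(+158.8) + 2·(-328.0) + U
U = -1216.3 − (+1280.9) = -2497.2 kJ/mol

U = -2497.2 kJ/mol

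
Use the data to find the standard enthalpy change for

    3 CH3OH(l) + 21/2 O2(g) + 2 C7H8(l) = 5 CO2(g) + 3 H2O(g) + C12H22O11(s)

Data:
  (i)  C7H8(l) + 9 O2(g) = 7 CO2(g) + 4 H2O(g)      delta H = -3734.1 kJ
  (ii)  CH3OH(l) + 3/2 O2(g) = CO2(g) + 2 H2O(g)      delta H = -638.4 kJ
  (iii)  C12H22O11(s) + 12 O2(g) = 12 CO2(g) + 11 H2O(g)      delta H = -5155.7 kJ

(i) × 2: (2)·(-3734.1) = -7468.2 kJ
(ii) × 3: (3)·(-638.4) = -1915.2 kJ
(iii) reversed: +5155.7 kJ
delta H = (2)·(-3734.1) + (3)·(-638.4) + (-1)·(-5155.7) = -4227.7 kJ

delta H = -4227.7 kJ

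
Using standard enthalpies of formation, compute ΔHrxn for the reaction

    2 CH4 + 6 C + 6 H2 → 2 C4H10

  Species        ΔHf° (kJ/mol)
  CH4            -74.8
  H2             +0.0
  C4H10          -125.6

ΔHrxn = -101.6 kJ/mol

ΔH°rxn = Σ nΔHf°(products) − Σ nΔHf°(reactants).
Products: 2·(-125.6) = -251.2
Reactants: 2·(-74.8) + 6·(+0.0) + 6·(+0.0) = -149.6
ΔHrxn = (-251.2) − (-149.6) = -101.6 kJ/mol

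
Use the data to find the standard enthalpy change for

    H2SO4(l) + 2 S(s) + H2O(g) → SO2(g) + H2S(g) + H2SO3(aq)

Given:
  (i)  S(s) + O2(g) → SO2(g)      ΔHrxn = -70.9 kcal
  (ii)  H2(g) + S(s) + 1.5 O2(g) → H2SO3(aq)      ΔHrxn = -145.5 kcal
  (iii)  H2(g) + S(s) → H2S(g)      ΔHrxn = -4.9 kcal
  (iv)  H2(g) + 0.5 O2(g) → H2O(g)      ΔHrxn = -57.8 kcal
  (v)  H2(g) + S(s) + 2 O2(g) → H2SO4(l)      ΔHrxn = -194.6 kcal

ΔHrxn = 31.1 kcal

(i) as written (SO2(g) already on the product side): -70.9 kcal
(ii) as written (H2SO3(aq) already on the product side): -145.5 kcal
(iii) as written (H2S(g) already on the product side): -4.9 kcal
(iv) reversed (H2O(g) must end up as a reactant): +57.8 kcal
(v) reversed (reverse to put H2SO4(l) on the reactant side): +194.6 kcal
Since enthalpy is a state function, ΔHrxn = (-70.9) + (-145.5) + (-4.9) + (+57.8) + (+194.6) = 31.1 kcal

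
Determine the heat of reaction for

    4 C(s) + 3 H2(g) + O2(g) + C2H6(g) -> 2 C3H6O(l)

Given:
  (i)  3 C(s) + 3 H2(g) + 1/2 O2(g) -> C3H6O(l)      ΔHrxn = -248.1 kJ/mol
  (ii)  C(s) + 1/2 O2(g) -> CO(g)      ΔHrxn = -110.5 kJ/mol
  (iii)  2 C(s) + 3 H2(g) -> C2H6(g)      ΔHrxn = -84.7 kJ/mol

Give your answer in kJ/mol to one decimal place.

(i) × 2 (scale by 2 for the 2 C3H6O(l)): (2)·(-248.1) = -496.2 kJ/mol
(ii): not needed (CO(g) appears nowhere else).
(iii) reversed (C2H6(g) must end up as a reactant): +84.7 kJ/mol
ΔHrxn = (-496.2) + (+84.7) = -411.5 kJ/mol

ΔHrxn = -411.5 kJ/mol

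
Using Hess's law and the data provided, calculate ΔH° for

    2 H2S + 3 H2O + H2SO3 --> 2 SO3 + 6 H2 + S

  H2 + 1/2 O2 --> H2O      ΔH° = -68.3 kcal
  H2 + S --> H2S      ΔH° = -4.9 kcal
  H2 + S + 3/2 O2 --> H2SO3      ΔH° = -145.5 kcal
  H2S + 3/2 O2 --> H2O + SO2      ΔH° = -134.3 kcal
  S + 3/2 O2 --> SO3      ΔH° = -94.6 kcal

ΔH° = 171.0 kcal

equation 1 reversed and × 3: (-3)·(-68.3) = +204.9 kcal
equation 2 reversed and × 2: (-2)·(-4.9) = +9.8 kcal
equation 3 reversed (H2SO3 must end up as a reactant): +145.5 kcal
equation 4: not needed (SO2 appears nowhere else).
equation 5 × 2 (×2 to match 2 SO3 in the target): (2)·(-94.6) = -189.2 kcal
By Hess's law, ΔH° = (+204.9) + (+9.8) + (+145.5) + (-189.2) = 171.0 kcal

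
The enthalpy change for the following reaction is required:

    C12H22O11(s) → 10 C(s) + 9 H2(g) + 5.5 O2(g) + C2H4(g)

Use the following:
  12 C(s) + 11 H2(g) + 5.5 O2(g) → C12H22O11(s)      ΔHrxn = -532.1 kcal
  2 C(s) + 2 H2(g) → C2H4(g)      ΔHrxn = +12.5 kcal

equation 1 reversed: +532.1 kcal
equation 2 as written: +12.5 kcal
By Hess's law, ΔHrxn = (+532.1) + (+12.5) = 544.6 kcal

ΔHrxn = 544.6 kcal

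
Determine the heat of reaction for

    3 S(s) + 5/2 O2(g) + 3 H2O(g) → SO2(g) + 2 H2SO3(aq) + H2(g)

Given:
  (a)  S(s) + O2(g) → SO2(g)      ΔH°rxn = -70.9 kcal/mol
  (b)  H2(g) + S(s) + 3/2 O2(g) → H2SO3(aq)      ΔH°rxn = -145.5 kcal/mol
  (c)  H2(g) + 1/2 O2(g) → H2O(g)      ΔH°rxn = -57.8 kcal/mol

ΔH°rxn = -188.5 kcal/mol

(a) as written: -70.9 kcal/mol
(b) × 2: (2)·(-145.5) = -291.0 kcal/mol
(c) reversed and × 3: (-3)·(-57.8) = +173.4 kcal/mol
ΔH°rxn = (1)·(-70.9) + (2)·(-145.5) + (-3)·(-57.8) = -188.5 kcal/mol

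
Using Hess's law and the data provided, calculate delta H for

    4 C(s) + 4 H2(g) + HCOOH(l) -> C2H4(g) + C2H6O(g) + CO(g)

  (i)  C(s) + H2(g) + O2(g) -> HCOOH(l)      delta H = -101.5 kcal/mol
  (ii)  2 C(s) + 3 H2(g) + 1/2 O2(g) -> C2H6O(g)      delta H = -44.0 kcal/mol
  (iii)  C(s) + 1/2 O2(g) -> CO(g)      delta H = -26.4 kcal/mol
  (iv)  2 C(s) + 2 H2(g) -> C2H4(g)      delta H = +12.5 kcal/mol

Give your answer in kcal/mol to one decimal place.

(i) reversed (reverse to put HCOOH(l) on the reactant side): +101.5 kcal/mol
(ii) as written (C2H6O(g) already on the product side): -44.0 kcal/mol
(iii) as written (CO(g) already on the product side): -26.4 kcal/mol
(iv) as written (C2H4(g) already on the product side): +12.5 kcal/mol
Combining the equations, delta H = (-1)·(-101.5) + (1)·(-44.0) + (1)·(-26.4) + (1)·(+12.5) = 43.6 kcal/mol

delta H = 43.6 kcal/mol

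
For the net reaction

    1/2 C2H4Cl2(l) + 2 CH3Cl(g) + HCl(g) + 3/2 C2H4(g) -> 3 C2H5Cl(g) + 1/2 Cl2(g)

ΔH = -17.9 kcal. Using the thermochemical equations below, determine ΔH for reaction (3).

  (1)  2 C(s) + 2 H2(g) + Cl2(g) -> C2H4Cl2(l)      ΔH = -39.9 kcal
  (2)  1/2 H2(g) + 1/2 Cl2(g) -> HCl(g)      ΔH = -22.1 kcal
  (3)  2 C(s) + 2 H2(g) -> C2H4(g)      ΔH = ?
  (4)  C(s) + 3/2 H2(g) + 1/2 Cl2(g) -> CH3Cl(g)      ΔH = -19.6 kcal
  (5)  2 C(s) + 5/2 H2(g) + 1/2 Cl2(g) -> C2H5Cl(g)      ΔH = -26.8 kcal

ΔH = 12.5 kcal

(1) reversed and × 1/2 (reverse to put C2H4Cl2(l) on the reactant side; scale by 1/2 for the 1/2 C2H4Cl2(l)): (-1/2)·(-39.9) = +19.95 kcal
(2) reversed (reverse to put HCl(g) on the reactant side): +22.1 kcal
(3) reversed and × 3/2 (C2H4(g) must end up as a reactant; ×3/2 to match 3/2 C2H4(g) in the target): contributes −3/2·x
(4) reversed and × 2 (reverse to put CH3Cl(g) on the reactant side; scale by 2 for the 2 CH3Cl(g)): (-2)·(-19.6) = +39.2 kcal
(5) × 3 (scale by 3 for the 3 C2H5Cl(g)): (3)·(-26.8) = -80.4 kcal
-17.9 = (+19.95) + (+22.1) + (+39.2) + (-80.4) − 3/2·x
x = (-17.9 − (+0.85)) / (-3/2) = 12.5 kcal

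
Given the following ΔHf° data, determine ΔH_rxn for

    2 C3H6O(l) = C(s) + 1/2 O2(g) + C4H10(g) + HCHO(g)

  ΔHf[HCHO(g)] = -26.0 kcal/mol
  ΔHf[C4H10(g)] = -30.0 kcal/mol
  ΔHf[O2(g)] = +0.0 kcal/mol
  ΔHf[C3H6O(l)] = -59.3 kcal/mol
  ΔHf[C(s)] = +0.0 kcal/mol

ΔH_rxn = 62.6 kcal/mol

Products: 1·(+0.0) + 1/2·(+0.0) + 1·(-30.0) + 1·(-26.0) = -56.0
Reactants: 2·(-59.3) = -118.6
ΔH_rxn = (-56.0) − (-118.6) = 62.6 kcal/mol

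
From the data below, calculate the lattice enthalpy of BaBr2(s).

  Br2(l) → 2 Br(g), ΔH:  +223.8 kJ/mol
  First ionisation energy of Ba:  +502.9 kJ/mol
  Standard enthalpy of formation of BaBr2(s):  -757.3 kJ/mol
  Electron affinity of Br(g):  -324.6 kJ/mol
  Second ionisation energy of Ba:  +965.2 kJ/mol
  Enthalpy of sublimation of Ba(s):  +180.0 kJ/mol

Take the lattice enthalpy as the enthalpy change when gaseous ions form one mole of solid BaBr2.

ΔHf° = 1·ΔHsub + 1·(ΣIE) + 1·D(Br2) + 2·EA + U
-757.3 = 1·(+180.0) + 1·(+1468.1) + 1·(+223.8) + 2·(-324.6) + U
U = -757.3 − (+1222.7) = -1980.0 kJ/mol

U = -1980.0 kJ/mol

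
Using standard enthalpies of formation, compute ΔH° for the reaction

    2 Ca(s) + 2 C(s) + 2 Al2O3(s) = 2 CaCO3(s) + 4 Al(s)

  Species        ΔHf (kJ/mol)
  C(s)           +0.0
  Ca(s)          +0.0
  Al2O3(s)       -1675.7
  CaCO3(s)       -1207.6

ΔH°rxn = Σ nΔHf°(products) − Σ nΔHf°(reactants).
Products: 2·(-1207.6) + 4·(+0.0) = -2415.2
Reactants: 2·(+0.0) + 2·(+0.0) + 2·(-1675.7) = -3351.4
ΔH° = (-2415.2) − (-3351.4) = 936.2 kJ/mol

ΔH° = 936.2 kJ/mol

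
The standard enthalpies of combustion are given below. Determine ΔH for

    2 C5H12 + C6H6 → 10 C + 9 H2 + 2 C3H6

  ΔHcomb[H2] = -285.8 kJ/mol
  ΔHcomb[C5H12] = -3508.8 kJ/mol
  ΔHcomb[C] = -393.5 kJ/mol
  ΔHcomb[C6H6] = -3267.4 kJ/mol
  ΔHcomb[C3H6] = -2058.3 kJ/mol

ΔH = 338.8 kJ/mol

Using ΔH = Σ nΔHc°(reactants) − Σ nΔHc°(products):
= [2·(-3508.8) + 1·(-3267.4)] − [10·(-393.5) + 9·(-285.8) + 2·(-2058.3)]
= 338.8 kJ/mol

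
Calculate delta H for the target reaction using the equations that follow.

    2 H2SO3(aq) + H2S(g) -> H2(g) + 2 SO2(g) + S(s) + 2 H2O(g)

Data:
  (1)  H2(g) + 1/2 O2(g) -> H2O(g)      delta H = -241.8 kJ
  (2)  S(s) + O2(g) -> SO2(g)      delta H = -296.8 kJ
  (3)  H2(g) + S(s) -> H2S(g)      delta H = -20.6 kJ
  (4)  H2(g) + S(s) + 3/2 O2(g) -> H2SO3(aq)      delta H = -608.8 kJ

(1) × 2: (2)·(-241.8) = -483.6 kJ
(2) × 2: (2)·(-296.8) = -593.6 kJ
(3) reversed: +20.6 kJ
(4) reversed and × 2: (-2)·(-608.8) = +1217.6 kJ
delta H = (-483.6) + (-593.6) + (+20.6) + (+1217.6) = 161.0 kJ

delta H = 161.0 kJ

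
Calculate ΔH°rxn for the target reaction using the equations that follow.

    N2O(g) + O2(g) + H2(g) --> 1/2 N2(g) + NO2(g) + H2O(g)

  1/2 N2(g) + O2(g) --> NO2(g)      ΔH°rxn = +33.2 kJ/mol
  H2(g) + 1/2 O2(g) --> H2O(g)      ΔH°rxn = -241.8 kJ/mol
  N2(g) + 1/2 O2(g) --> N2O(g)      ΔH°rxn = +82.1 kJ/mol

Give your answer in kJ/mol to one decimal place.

ΔH°rxn = -290.7 kJ/mol

equation 1 as written: +33.2 kJ/mol
equation 2 as written: -241.8 kJ/mol
equation 3 reversed: -82.1 kJ/mol
Summing the manipulated equations, ΔH°rxn = (+33.2) + (-241.8) + (-82.1) = -290.7 kJ/mol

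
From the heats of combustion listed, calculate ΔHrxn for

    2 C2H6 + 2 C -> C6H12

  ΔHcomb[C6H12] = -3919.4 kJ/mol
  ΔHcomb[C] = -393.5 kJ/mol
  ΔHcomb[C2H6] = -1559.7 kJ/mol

ΔHrxn = 13.0 kJ/mol

With combustion enthalpies, reactants minus products:
= [2·(-1559.7) + 2·(-393.5)] − [1·(-3919.4)]
= 13.0 kJ/mol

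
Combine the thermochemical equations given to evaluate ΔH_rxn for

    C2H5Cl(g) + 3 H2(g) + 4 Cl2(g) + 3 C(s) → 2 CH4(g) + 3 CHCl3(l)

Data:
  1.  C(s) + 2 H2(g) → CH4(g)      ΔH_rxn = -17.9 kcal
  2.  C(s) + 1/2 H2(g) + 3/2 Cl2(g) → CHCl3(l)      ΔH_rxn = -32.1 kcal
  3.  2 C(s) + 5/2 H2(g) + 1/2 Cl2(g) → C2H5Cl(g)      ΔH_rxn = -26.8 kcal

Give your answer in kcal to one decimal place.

ΔH_rxn = -105.3 kcal

eq. 1 × 2 (×2 to match 2 CH4(g) in the target): (2)·(-17.9) = -35.8 kcal
eq. 2 × 3 (scale by 3 for the 3 CHCl3(l)): (3)·(-32.1) = -96.3 kcal
eq. 3 reversed (C2H5Cl(g) must end up as a reactant): +26.8 kcal
Summing the manipulated equations, ΔH_rxn = (-35.8) + (-96.3) + (+26.8) = -105.3 kcal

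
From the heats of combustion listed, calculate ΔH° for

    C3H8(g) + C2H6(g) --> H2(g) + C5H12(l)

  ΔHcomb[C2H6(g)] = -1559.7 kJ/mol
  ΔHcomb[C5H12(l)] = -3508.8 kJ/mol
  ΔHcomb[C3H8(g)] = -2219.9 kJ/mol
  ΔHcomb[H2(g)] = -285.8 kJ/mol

With combustion enthalpies, reactants minus products:
= [1·(-2219.9) + 1·(-1559.7)] − [1·(-285.8) + 1·(-3508.8)]
= 15.0 kJ/mol

ΔH° = 15.0 kJ/mol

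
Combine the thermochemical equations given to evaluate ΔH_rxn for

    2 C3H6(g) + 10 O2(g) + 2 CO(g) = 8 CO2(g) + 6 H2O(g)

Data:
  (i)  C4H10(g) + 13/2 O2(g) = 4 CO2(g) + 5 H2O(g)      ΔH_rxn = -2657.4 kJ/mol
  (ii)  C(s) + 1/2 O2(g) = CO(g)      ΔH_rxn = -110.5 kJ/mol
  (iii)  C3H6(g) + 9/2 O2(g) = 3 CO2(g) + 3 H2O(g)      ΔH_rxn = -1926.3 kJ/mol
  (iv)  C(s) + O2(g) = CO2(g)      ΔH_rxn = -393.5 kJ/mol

ΔH_rxn = -4418.6 kJ/mol

(i): not needed.
(ii) reversed and × 2: (-2)·(-110.5) = +221.0 kJ/mol
(iii) × 2: (2)·(-1926.3) = -3852.6 kJ/mol
(iv) × 2: (2)·(-393.5) = -787.0 kJ/mol
Combining the equations, ΔH_rxn = (+221.0) + (-3852.6) + (-787.0) = -4418.6 kJ/mol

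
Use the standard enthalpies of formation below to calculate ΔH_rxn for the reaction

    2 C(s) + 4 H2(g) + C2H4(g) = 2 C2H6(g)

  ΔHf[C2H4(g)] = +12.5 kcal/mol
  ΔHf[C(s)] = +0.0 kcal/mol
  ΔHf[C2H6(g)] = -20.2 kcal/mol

ΔH_rxn = -52.9 kcal/mol

ΔH°rxn = Σ nΔHf°(products) − Σ nΔHf°(reactants).
Products: 2·(-20.2) = -40.4
Reactants: 2·(+0.0) + 4·(+0.0) + 1·(+12.5) = +12.5
ΔH_rxn = (-40.4) − (+12.5) = -52.9 kcal/mol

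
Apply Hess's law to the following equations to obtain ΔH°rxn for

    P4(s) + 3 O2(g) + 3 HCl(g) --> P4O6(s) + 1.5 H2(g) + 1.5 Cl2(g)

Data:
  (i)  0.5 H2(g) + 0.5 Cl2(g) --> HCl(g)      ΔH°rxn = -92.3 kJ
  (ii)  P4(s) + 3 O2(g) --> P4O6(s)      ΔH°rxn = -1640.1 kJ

(i) reversed and × 3: (-3)·(-92.3) = +276.9 kJ
(ii) as written: -1640.1 kJ
By Hess's law, ΔH°rxn = (+276.9) + (-1640.1) = -1363.2 kJ

ΔH°rxn = -1363.2 kJ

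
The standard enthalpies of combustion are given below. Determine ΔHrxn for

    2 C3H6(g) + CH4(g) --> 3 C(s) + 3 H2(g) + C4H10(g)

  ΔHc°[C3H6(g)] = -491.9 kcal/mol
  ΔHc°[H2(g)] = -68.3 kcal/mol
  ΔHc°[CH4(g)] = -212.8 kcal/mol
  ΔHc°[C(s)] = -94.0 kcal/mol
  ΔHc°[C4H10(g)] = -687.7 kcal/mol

ΔHrxn = -22.0 kcal/mol

With combustion enthalpies, reactants minus products:
= [2·(-491.9) + 1·(-212.8)] − [3·(-94.0) + 3·(-68.3) + 1·(-687.7)]
= -22.0 kcal/mol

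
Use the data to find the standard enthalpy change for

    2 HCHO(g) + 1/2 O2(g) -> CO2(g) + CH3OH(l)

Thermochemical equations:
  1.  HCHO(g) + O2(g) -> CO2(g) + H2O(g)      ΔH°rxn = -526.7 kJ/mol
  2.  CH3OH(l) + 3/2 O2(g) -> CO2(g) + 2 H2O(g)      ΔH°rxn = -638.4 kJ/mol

ΔH°rxn = -415.0 kJ/mol

eq. 1 × 2: (2)·(-526.7) = -1053.4 kJ/mol
eq. 2 reversed: +638.4 kJ/mol
By Hess's law, ΔH°rxn = (2)·(-526.7) + (-1)·(-638.4) = -415.0 kJ/mol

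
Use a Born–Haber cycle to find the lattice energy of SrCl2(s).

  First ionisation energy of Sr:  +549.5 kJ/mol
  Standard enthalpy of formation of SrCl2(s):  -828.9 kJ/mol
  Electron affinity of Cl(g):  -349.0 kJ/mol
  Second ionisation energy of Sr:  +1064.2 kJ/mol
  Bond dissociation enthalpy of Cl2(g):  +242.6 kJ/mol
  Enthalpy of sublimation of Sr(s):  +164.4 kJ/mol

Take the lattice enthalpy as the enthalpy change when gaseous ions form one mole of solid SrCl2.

ΔHf° = 1·ΔHsub + 1·(ΣIE) + 1·D(Cl2) + 2·EA + U
-828.9 = 1·(+164.4) + 1·(+1613.7) + 1·(+242.6) + 2·(-349.0) + U
U = -828.9 − (+1322.7) = -2151.6 kJ/mol

U = -2151.6 kJ/mol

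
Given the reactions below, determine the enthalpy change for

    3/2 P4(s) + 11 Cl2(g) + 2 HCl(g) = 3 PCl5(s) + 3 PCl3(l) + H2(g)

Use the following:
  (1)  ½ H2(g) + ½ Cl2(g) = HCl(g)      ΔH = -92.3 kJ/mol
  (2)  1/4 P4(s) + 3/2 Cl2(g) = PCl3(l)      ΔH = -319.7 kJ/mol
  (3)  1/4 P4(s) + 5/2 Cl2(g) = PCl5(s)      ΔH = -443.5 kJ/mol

(1) reversed and × 2 (HCl(g) must end up as a reactant; ×2 to match 2 HCl(g) in the target): (-2)·(-92.3) = +184.6 kJ/mol
(2) × 3 (×3 to match 3 PCl3(l) in the target): (3)·(-319.7) = -959.1 kJ/mol
(3) × 3 (scale by 3 for the 3 PCl5(s)): (3)·(-443.5) = -1330.5 kJ/mol
By Hess's law, ΔH = (+184.6) + (-959.1) + (-1330.5) = -2105.0 kJ/mol

ΔH = -2105.0 kJ/mol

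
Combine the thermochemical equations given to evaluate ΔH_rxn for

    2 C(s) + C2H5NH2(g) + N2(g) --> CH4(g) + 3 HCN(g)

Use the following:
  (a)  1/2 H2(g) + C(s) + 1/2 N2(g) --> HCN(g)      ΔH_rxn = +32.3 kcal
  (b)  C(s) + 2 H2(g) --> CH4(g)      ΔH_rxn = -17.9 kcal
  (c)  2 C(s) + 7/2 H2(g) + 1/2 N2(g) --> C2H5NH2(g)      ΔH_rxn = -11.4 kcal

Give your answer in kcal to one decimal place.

(a) × 3 (scale by 3 for the 3 HCN(g)): (3)·(+32.3) = +96.9 kcal
(b) as written (CH4(g) already on the product side): -17.9 kcal
(c) reversed (reverse to put C2H5NH2(g) on the reactant side): +11.4 kcal
ΔH_rxn = (3)·(+32.3) + (1)·(-17.9) + (-1)·(-11.4) = 90.4 kcal

ΔH_rxn = 90.4 kcal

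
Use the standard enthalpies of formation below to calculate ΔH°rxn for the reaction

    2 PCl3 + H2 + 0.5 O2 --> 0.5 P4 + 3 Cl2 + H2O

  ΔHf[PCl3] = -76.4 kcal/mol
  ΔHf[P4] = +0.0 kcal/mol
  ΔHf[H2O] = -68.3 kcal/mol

ΔH°rxn = 84.5 kcal/mol

Products: 1/2·(+0.0) + 3·(+0.0) + 1·(-68.3) = -68.3
Reactants: 2·(-76.4) + 1·(+0.0) + 1/2·(+0.0) = -152.8
ΔH°rxn = (-68.3) − (-152.8) = 84.5 kcal/mol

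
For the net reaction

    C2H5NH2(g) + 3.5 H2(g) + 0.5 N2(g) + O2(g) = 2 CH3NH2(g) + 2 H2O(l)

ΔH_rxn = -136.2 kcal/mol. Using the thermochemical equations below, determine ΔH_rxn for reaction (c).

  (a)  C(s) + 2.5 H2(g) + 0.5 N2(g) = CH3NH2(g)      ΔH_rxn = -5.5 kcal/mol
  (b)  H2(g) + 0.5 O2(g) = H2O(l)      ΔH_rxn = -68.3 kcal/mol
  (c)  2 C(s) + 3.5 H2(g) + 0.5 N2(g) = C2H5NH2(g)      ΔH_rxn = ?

ΔH_rxn = -11.4 kcal/mol

(a) × 2: (2)·(-5.5) = -11.0 kcal/mol
(b) × 2: (2)·(-68.3) = -136.6 kcal/mol
(c) reversed: contributes −x
-136.2 = (-11.0) + (-136.6) − x
x = (-136.2 − (-147.6)) / (-1) = -11.4 kcal/mol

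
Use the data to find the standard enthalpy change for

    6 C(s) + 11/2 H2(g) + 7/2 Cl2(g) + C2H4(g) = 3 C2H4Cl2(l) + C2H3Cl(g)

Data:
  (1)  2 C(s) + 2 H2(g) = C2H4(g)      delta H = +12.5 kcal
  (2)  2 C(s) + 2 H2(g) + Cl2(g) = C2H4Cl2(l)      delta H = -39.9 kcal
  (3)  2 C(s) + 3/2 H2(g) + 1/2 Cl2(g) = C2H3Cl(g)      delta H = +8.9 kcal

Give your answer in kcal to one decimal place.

(1) reversed: -12.5 kcal
(2) × 3: (3)·(-39.9) = -119.7 kcal
(3) as written: +8.9 kcal
Combining the equations, delta H = (-12.5) + (-119.7) + (+8.9) = -123.3 kcal

delta H = -123.3 kcal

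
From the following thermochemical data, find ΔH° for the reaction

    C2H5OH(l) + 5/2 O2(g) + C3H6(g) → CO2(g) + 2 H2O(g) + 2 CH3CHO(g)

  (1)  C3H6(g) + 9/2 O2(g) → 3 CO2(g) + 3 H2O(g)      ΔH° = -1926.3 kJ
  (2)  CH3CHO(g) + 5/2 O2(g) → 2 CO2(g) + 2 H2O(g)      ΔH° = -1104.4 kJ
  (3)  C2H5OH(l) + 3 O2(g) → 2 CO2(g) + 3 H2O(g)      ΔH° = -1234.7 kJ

ΔH° = -952.2 kJ

(1) as written: -1926.3 kJ
(2) reversed and × 2: (-2)·(-1104.4) = +2208.8 kJ
(3) as written: -1234.7 kJ
ΔH° = (1)·(-1926.3) + (-2)·(-1104.4) + (1)·(-1234.7) = -952.2 kJ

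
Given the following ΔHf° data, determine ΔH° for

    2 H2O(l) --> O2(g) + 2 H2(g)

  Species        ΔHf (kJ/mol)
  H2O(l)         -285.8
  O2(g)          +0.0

ΔH° = 571.6 kJ/mol

Products: 1·(+0.0) + 2·(+0.0) = +0.0
Reactants: 2·(-285.8) = -571.6
ΔH° = (+0.0) − (-571.6) = 571.6 kJ/mol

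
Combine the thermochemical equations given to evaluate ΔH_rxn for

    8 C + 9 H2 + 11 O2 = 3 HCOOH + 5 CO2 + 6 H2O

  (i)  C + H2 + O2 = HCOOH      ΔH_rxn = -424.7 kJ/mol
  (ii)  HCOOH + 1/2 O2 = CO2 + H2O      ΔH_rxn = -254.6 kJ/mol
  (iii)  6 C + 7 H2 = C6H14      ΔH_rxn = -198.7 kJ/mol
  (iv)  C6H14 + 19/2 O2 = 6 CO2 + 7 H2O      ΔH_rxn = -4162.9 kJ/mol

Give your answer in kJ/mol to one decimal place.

ΔH_rxn = -4956.4 kJ/mol

(i) × 2: (2)·(-424.7) = -849.4 kJ/mol
(ii) reversed: +254.6 kJ/mol
(iii) as written: -198.7 kJ/mol
(iv) as written: -4162.9 kJ/mol
Combining the equations, ΔH_rxn = (-849.4) + (+254.6) + (-198.7) + (-4162.9) = -4956.4 kJ/mol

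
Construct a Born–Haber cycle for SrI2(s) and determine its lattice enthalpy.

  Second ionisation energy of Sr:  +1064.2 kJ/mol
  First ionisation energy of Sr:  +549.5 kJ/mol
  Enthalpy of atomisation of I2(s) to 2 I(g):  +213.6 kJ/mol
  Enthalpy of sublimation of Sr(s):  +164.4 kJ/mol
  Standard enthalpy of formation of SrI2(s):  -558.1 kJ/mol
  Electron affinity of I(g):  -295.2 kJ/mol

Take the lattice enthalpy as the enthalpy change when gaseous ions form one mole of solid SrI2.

U = -1959.4 kJ/mol

ΔHf° = 1·ΔHsub + 1·(ΣIE) + 1·D(I2) + 2·EA + U
-558.1 = 1·(+164.4) + 1·(+1613.7) + 1·(+213.6) + 2·(-295.2) + U
U = -558.1 − (+1401.3) = -1959.4 kJ/mol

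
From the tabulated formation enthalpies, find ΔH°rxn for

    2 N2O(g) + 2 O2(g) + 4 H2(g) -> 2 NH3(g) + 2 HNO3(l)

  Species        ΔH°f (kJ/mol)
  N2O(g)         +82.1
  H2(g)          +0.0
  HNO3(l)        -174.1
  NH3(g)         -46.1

ΔH°rxn = -604.6 kJ/mol

Products: 2·(-46.1) + 2·(-174.1) = -440.4
Reactants: 2·(+82.1) + 2·(+0.0) + 4·(+0.0) = +164.2
ΔH°rxn = (-440.4) − (+164.2) = -604.6 kJ/mol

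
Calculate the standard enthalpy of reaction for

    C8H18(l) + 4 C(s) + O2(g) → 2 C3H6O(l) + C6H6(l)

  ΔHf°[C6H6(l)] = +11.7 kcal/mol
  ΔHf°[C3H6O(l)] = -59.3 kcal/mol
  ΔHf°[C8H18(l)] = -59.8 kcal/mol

Products: 2·(-59.3) + 1·(+11.7) = -106.9
Reactants: 1·(-59.8) + 4·(+0.0) + 1·(+0.0) = -59.8
ΔH°rxn = (-106.9) − (-59.8) = -47.1 kcal/mol

ΔH°rxn = -47.1 kcal/mol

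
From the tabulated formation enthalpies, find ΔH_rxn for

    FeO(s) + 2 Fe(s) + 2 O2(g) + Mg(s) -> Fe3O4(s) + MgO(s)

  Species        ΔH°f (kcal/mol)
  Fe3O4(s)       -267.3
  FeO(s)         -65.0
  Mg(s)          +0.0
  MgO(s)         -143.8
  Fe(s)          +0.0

ΔH_rxn = -346.1 kcal/mol

Products: 1·(-267.3) + 1·(-143.8) = -411.1
Reactants: 1·(-65.0) + 2·(+0.0) + 2·(+0.0) + 1·(+0.0) = -65.0
ΔH_rxn = (-411.1) − (-65.0) = -346.1 kcal/mol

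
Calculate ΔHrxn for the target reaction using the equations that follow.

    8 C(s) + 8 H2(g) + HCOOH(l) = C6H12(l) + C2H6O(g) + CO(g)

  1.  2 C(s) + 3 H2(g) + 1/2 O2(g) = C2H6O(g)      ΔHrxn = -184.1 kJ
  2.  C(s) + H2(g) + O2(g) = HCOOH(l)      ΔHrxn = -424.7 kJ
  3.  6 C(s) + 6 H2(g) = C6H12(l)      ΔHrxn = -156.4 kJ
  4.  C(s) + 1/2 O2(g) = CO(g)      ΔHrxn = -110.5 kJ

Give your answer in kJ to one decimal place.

eq. 1 as written (C2H6O(g) already on the product side): -184.1 kJ
eq. 2 reversed (HCOOH(l) must end up as a reactant): +424.7 kJ
eq. 3 as written (C6H12(l) already on the product side): -156.4 kJ
eq. 4 as written (CO(g) already on the product side): -110.5 kJ
Combining the equations, ΔHrxn = (-184.1) + (+424.7) + (-156.4) + (-110.5) = -26.3 kJ

ΔHrxn = -26.3 kJ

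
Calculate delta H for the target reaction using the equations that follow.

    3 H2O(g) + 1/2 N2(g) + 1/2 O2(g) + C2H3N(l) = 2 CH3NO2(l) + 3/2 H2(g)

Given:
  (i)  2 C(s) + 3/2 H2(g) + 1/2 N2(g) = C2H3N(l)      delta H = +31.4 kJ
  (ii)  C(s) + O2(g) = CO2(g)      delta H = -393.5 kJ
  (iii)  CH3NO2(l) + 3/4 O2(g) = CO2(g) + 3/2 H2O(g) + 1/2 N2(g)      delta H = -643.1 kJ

(i) reversed (reverse to put C2H3N(l) on the reactant side): -31.4 kJ
(ii) × 2: (2)·(-393.5) = -787.0 kJ
(iii) reversed and × 2 (reverse to put CH3NO2(l) on the product side; scale by 2 for the 2 CH3NO2(l)): (-2)·(-643.1) = +1286.2 kJ
Since enthalpy is a state function, delta H = (-31.4) + (-787.0) + (+1286.2) = 467.8 kJ

delta H = 467.8 kJ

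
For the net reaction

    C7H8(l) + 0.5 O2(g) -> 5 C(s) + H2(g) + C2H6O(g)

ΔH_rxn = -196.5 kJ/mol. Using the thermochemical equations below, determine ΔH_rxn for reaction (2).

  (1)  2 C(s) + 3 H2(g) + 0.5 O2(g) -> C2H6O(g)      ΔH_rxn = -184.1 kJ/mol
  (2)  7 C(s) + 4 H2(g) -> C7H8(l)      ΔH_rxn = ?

(1) as written (C2H6O(g) already on the product side): -184.1 kJ/mol
(2) reversed (reverse to put C7H8(l) on the reactant side): contributes −x
-196.5 = (-184.1) − x
x = (-196.5 − (-184.1)) / (-1) = 12.4 kJ/mol

ΔH_rxn = 12.4 kJ/mol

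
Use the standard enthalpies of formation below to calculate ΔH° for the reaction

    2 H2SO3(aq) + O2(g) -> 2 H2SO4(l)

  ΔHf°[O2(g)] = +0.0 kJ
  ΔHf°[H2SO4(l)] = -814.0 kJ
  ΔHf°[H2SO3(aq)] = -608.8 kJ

Products: 2·(-814.0) = -1628.0
Reactants: 2·(-608.8) + 1·(+0.0) = -1217.6
ΔH° = (-1628.0) − (-1217.6) = -410.4 kJ

ΔH° = -410.4 kJ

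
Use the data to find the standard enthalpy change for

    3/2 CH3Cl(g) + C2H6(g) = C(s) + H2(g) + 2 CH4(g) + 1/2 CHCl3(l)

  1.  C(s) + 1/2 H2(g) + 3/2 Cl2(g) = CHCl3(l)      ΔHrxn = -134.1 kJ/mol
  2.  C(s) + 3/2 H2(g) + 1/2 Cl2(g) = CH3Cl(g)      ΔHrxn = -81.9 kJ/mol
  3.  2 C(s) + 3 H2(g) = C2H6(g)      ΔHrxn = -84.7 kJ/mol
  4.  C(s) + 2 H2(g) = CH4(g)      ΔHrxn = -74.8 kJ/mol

ΔHrxn = -9.1 kJ/mol

eq. 1 × 1/2 (scale by 1/2 for the 1/2 CHCl3(l)): (1/2)·(-134.1) = -67.05 kJ/mol
eq. 2 reversed and × 3/2 (reverse to put CH3Cl(g) on the reactant side; ×3/2 to match 3/2 CH3Cl(g) in the target): (-3/2)·(-81.9) = +122.85 kJ/mol
eq. 3 reversed (reverse to put C2H6(g) on the reactant side): +84.7 kJ/mol
eq. 4 × 2 (×2 to match 2 CH4(g) in the target): (2)·(-74.8) = -149.6 kJ/mol
ΔHrxn = (-67.05) + (+122.85) + (+84.7) + (-149.6) = -9.1 kJ/mol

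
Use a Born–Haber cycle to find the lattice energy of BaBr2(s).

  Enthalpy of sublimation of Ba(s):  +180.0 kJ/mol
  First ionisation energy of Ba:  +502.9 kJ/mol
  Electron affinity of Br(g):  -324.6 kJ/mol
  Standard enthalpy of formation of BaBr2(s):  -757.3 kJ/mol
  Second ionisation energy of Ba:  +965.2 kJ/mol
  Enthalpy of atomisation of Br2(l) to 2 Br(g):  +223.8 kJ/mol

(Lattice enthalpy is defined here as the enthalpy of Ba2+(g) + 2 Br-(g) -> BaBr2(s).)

U = -1980.0 kJ/mol

ΔHf° = 1·ΔHsub + 1·(ΣIE) + 1·D(Br2) + 2·EA + U
-757.3 = 1·(+180.0) + 1·(+1468.1) + 1·(+223.8) + 2·(-324.6) + U
U = -757.3 − (+1222.7) = -1980.0 kJ/mol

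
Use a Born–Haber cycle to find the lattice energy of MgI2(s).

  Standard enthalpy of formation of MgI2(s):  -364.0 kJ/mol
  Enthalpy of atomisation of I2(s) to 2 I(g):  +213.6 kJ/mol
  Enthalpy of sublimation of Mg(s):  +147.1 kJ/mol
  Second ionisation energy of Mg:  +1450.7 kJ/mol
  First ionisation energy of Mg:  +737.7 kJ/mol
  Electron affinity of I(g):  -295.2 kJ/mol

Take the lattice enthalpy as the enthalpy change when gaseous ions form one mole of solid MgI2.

U = -2322.7 kJ/mol

ΔHf° = 1·ΔHsub + 1·(ΣIE) + 1·D(I2) + 2·EA + U
-364.0 = 1·(+147.1) + 1·(+2188.4) + 1·(+213.6) + 2·(-295.2) + U
U = -364.0 − (+1958.7) = -2322.7 kJ/mol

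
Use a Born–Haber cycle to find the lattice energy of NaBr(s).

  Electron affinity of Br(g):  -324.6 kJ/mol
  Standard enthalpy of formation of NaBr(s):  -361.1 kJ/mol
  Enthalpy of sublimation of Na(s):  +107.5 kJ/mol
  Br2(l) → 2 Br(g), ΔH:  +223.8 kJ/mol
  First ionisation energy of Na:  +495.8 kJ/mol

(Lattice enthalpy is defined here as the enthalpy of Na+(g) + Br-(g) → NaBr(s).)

U = -751.7 kJ/mol

ΔHf° = 1·ΔHsub + 1·(ΣIE) + 1/2·D(Br2) + 1·EA + U
-361.1 = 1·(+107.5) + 1·(+495.8) + 1/2·(+223.8) + 1·(-324.6) + U
U = -361.1 − (+390.6) = -751.7 kJ/mol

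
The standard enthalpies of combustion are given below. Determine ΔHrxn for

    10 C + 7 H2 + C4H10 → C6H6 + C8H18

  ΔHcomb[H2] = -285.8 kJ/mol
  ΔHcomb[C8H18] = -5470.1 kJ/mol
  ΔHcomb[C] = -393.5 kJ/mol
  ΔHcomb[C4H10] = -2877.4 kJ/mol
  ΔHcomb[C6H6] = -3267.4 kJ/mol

ΔHrxn = -75.5 kJ/mol

With combustion enthalpies, reactants minus products:
= [10·(-393.5) + 7·(-285.8) + 1·(-2877.4)] − [1·(-3267.4) + 1·(-5470.1)]
= -75.5 kJ/mol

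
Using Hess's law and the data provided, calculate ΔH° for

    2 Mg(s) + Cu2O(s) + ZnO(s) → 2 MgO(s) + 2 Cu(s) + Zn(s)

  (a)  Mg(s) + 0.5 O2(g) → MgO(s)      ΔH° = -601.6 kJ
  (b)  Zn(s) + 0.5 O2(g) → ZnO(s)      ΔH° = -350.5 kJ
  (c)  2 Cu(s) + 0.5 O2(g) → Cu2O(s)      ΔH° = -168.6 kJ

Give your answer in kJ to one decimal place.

ΔH° = -684.1 kJ

(a) × 2: (2)·(-601.6) = -1203.2 kJ
(b) reversed: +350.5 kJ
(c) reversed: +168.6 kJ
ΔH° = (2)·(-601.6) + (-1)·(-350.5) + (-1)·(-168.6) = -684.1 kJ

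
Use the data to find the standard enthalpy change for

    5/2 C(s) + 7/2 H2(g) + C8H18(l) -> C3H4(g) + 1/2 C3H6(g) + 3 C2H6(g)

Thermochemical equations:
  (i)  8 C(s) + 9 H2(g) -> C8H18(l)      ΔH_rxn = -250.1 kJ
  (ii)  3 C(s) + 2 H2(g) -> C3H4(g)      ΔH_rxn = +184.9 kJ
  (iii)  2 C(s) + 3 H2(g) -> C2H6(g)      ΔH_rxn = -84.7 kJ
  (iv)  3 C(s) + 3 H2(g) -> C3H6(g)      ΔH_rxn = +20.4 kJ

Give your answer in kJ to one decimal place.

ΔH_rxn = 191.1 kJ

(i) reversed (C8H18(l) must end up as a reactant): +250.1 kJ
(ii) as written (C3H4(g) already on the product side): +184.9 kJ
(iii) × 3 (scale by 3 for the 3 C2H6(g)): (3)·(-84.7) = -254.1 kJ
(iv) × 1/2 (scale by 1/2 for the 1/2 C3H6(g)): (1/2)·(+20.4) = +10.2 kJ
Summing the manipulated equations, ΔH_rxn = (+250.1) + (+184.9) + (-254.1) + (+10.2) = 191.1 kJ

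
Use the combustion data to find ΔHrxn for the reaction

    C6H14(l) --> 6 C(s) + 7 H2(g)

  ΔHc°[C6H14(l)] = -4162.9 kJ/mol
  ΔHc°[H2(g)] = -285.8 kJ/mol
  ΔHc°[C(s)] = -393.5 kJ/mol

Using ΔH = Σ nΔHc°(reactants) − Σ nΔHc°(products):
= [1·(-4162.9)] − [6·(-393.5) + 7·(-285.8)]
= 198.7 kJ/mol

ΔHrxn = 198.7 kJ/mol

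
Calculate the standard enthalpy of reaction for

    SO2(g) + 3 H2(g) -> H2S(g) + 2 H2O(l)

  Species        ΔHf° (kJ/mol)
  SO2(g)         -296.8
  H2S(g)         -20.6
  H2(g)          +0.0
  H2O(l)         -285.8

ΔH°rxn = -295.4 kJ/mol

Products: 1·(-20.6) + 2·(-285.8) = -592.2
Reactants: 1·(-296.8) + 3·(+0.0) = -296.8
ΔH°rxn = (-592.2) − (-296.8) = -295.4 kJ/mol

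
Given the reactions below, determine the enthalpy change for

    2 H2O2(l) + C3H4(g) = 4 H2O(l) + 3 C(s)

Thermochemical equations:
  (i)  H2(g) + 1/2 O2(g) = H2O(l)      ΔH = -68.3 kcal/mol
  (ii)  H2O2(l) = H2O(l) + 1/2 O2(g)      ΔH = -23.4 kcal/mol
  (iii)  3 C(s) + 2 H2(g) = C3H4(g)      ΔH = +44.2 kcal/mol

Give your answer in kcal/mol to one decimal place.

(i) × 2: (2)·(-68.3) = -136.6 kcal/mol
(ii) × 2 (scale by 2 for the 2 H2O2(l)): (2)·(-23.4) = -46.8 kcal/mol
(iii) reversed (C3H4(g) must end up as a reactant): -44.2 kcal/mol
ΔH = (-136.6) + (-46.8) + (-44.2) = -227.6 kcal/mol

ΔH = -227.6 kcal/mol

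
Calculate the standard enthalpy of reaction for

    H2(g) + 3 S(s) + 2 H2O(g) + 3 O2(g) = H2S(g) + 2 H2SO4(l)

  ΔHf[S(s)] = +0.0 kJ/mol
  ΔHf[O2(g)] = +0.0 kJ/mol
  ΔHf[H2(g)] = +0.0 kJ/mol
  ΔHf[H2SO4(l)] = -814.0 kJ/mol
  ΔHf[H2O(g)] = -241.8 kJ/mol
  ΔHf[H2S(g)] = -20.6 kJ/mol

ΔH° = -1165.0 kJ/mol

Products: 1·(-20.6) + 2·(-814.0) = -1648.6
Reactants: 1·(+0.0) + 3·(+0.0) + 2·(-241.8) + 3·(+0.0) = -483.6
ΔH° = (-1648.6) − (-483.6) = -1165.0 kJ/mol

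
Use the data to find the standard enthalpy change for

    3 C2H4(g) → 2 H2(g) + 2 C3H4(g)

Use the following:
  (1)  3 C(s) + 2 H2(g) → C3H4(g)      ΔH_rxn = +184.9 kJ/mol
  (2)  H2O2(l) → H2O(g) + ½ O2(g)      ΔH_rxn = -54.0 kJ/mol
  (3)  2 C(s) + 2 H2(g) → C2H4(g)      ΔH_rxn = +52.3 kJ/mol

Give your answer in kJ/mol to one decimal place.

(1) × 2: (2)·(+184.9) = +369.8 kJ/mol
(2): not needed.
(3) reversed and × 3: (-3)·(+52.3) = -156.9 kJ/mol
Since enthalpy is a state function, ΔH_rxn = (+369.8) + (-156.9) = 212.9 kJ/mol

ΔH_rxn = 212.9 kJ/mol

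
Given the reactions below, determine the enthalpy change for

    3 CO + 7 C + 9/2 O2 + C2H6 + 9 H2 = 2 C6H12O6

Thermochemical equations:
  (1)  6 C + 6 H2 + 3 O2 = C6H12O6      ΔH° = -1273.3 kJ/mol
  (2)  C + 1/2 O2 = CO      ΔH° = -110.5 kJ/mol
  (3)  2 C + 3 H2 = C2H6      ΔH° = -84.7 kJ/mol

(1) × 2 (×2 to match 2 C6H12O6 in the target): (2)·(-1273.3) = -2546.6 kJ/mol
(2) reversed and × 3 (reverse to put CO on the reactant side; ×3 to match 3 CO in the target): (-3)·(-110.5) = +331.5 kJ/mol
(3) reversed (C2H6 must end up as a reactant): +84.7 kJ/mol
ΔH° = (-2546.6) + (+331.5) + (+84.7) = -2130.4 kJ/mol

ΔH° = -2130.4 kJ/mol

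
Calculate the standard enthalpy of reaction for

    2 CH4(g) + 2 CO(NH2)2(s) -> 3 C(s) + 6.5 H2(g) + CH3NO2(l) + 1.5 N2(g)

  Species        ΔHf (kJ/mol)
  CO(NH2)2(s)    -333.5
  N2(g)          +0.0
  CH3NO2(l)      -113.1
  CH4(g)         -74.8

ΔH°rxn = Σ nΔHf°(products) − Σ nΔHf°(reactants).
Products: 3·(+0.0) + 13/2·(+0.0) + 1·(-113.1) + 3/2·(+0.0) = -113.1
Reactants: 2·(-74.8) + 2·(-333.5) = -816.6
ΔH° = (-113.1) − (-816.6) = 703.5 kJ/mol

ΔH° = 703.5 kJ/mol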